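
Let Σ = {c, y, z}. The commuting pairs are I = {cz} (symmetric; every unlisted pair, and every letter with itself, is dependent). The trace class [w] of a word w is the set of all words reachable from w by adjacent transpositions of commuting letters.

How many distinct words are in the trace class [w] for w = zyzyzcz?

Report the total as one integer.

3

piece 0:z — minimal
piece 1:y rests on {0:z}
piece 2:z rests on {1:y}
piece 3:y rests on {2:z}
piece 4:z rests on {3:y}
piece 5:c rests on {3:y}
piece 6:z rests on {4:z}
minimal pieces: {0:z}
ways to finish when only these pieces remain (= sum over removing one remaining piece with nothing left below it):
  1 left: {5}→1  {6}→1
  2 left: {4,6}→1  {5,6}→2
  3 left: {4,5,6}→3
  4 left: {3,4,5,6}→3
  5 left: {2,3,4,5,6}→3
  placing 0:z first → 3 extensions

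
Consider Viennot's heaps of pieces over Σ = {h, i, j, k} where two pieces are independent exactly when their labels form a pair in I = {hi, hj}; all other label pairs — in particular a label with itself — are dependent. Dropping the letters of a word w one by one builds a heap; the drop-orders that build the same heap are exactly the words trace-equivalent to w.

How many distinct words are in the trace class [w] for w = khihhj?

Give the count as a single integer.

10

piece 0:k — minimal
piece 1:h rests on {0:k}
piece 2:i rests on {0:k}
piece 3:h rests on {1:h}
piece 4:h rests on {3:h}
piece 5:j rests on {2:i}
minimal pieces: {0:k}
ways to finish when only these pieces remain (= sum over removing one remaining piece with nothing left below it):
  1 left: {4}→1  {5}→1
  2 left: {2,5}→1  {3,4}→1  {4,5}→2
  3 left: {1,3,4}→1  {2,4,5}→3  {3,4,5}→3
  4 left: {1,3,4,5}→4  {2,3,4,5}→6
  placing 0:k first → 10 extensions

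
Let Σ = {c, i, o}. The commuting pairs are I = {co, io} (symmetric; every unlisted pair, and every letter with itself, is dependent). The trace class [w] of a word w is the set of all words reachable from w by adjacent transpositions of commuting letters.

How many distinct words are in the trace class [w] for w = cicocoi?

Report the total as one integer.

21

drop 0:c onto floor
drop 1:i onto {0:c}
drop 2:c onto {1:i}
drop 3:o onto floor
drop 4:c onto {2:c}
drop 5:o onto {3:o}
drop 6:i onto {4:c}
ground layer = {0:c, 3:o}
drop-orders for the pieces not yet dropped (sum over which currently-grounded one goes next):
  1 to go: {5} 1  {6} 1
  2 to go: {3,5} 1  {4,6} 1  {5,6} 2
  3 to go: {2,4,6} 1  {3,5,6} 3  {4,5,6} 3
  4 to go: {1,2,4,6} 1  {2,4,5,6} 4  {3,4,5,6} 6
  5 to go: {0,1,2,4,6} 1  {1,2,4,5,6} 5  {2,3,4,5,6} 10
  if 0:c drops first: 15 orders
  if 3:o drops first: 6 orders
heap linearizations: 21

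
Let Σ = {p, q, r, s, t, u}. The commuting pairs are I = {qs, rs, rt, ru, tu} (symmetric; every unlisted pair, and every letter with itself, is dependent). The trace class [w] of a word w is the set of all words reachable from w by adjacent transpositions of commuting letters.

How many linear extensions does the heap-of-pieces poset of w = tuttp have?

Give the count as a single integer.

0(t) covers ∅
1(u) covers ∅
2(t) covers 0:t
3(t) covers 2:t
4(p) covers 1:u, 3:t
floor of heap: 0:t, 1:u
completions by unplaced set U, small U first (add the entries for U minus each lowest piece of U):
  |U|=1: {4}:1
  |U|=2: {1,4}:1  {3,4}:1
  |U|=3: {1,3,4}:2  {2,3,4}:1
  start at 0(t): 3
  start at 1(u): 1
sum over floor = 4

4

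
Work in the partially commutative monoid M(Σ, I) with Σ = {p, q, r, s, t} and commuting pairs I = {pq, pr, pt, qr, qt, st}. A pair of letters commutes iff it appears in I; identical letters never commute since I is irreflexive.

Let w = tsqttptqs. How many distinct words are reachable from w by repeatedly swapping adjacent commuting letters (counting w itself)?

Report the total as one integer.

0(t) covers ∅
1(s) covers ∅
2(q) covers 1:s
3(t) covers 0:t
4(t) covers 3:t
5(p) covers 1:s
6(t) covers 4:t
7(q) covers 2:q
8(s) covers 5:p, 7:q
floor of heap: 0:t, 1:s
completions by unplaced set U, small U first (add the entries for U minus each lowest piece of U):
  |U|=1: {6}:1  {8}:1
  |U|=2: {4,6}:1  {5,8}:1  {6,8}:2  {7,8}:1
  |U|=3: {2,7,8}:1  {3,4,6}:1  {4,6,8}:3  {5,6,8}:3  {5,7,8}:2  {6,7,8}:3
  |U|=4: {0,3,4,6}:1  {2,5,7,8}:3  {2,6,7,8}:4  {3,4,6,8}:4  {4,5,6,8}:6  {4,6,7,8}:6  {5,6,7,8}:8
  |U|=5: {0,3,4,6,8}:5  {1,2,5,7,8}:3  {2,4,6,7,8}:10  {2,5,6,7,8}:15  {3,4,5,6,8}:10  {3,4,6,7,8}:10  {4,5,6,7,8}:20
  |U|=6: {0,3,4,5,6,8}:15  {0,3,4,6,7,8}:15  {1,2,5,6,7,8}:18  {2,3,4,6,7,8}:20  {2,4,5,6,7,8}:45  {3,4,5,6,7,8}:40
  |U|=7: {0,2,3,4,6,7,8}:35  {0,3,4,5,6,7,8}:70  {1,2,4,5,6,7,8}:63  {2,3,4,5,6,7,8}:105
  start at 0(t): 168
  start at 1(s): 210
sum over floor = 378

378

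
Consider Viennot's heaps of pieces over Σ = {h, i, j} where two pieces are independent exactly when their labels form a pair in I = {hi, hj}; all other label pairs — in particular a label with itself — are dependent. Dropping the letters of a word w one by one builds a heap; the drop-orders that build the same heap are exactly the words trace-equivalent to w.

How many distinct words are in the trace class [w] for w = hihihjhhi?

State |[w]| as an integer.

0(h) covers ∅
1(i) covers ∅
2(h) covers 0:h
3(i) covers 1:i
4(h) covers 2:h
5(j) covers 3:i
6(h) covers 4:h
7(h) covers 6:h
8(i) covers 5:j
floor of heap: 0:h, 1:i
completions by unplaced set U, small U first (add the entries for U minus each lowest piece of U):
  |U|=1: {7}:1  {8}:1
  |U|=2: {5,8}:1  {6,7}:1  {7,8}:2
  |U|=3: {3,5,8}:1  {4,6,7}:1  {5,7,8}:3  {6,7,8}:3
  |U|=4: {1,3,5,8}:1  {2,4,6,7}:1  {3,5,7,8}:4  {4,6,7,8}:4  {5,6,7,8}:6
  |U|=5: {0,2,4,6,7}:1  {1,3,5,7,8}:5  {2,4,6,7,8}:5  {3,5,6,7,8}:10  {4,5,6,7,8}:10
  |U|=6: {0,2,4,6,7,8}:6  {1,3,5,6,7,8}:15  {2,4,5,6,7,8}:15  {3,4,5,6,7,8}:20
  |U|=7: {0,2,4,5,6,7,8}:21  {1,3,4,5,6,7,8}:35  {2,3,4,5,6,7,8}:35
  start at 0(h): 70
  start at 1(i): 56
sum over floor = 126

126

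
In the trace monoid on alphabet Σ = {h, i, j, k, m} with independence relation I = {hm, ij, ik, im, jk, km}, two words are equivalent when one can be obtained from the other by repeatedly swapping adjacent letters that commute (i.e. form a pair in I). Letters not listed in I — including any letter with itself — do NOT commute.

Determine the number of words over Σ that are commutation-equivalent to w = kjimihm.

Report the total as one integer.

102

drop 0:k onto floor
drop 1:j onto floor
drop 2:i onto floor
drop 3:m onto {1:j}
drop 4:i onto {2:i}
drop 5:h onto {0:k, 1:j, 4:i}
drop 6:m onto {3:m}
ground layer = {0:k, 1:j, 2:i}
drop-orders for the pieces not yet dropped (sum over which currently-grounded one goes next):
  1 to go: {5} 1  {6} 1
  2 to go: {0,5} 1  {3,6} 1  {4,5} 1  {5,6} 2
  3 to go: {0,4,5} 2  {0,5,6} 3  {2,4,5} 1  {3,5,6} 3  {4,5,6} 3
  4 to go: {0,2,4,5} 3  {0,3,5,6} 6  {0,4,5,6} 8  {1,3,5,6} 3  {2,4,5,6} 4  {3,4,5,6} 6
  5 to go: {0,1,3,5,6} 9  {0,2,4,5,6} 15  {0,3,4,5,6} 20  {1,3,4,5,6} 9  {2,3,4,5,6} 10
  if 0:k drops first: 19 orders
  if 1:j drops first: 45 orders
  if 2:i drops first: 38 orders
heap linearizations: 102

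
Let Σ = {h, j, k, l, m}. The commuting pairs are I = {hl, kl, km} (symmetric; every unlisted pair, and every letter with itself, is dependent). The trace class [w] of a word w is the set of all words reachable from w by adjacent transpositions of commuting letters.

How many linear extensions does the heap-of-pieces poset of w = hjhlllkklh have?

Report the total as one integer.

drop 0:h onto floor
drop 1:j onto {0:h}
drop 2:h onto {1:j}
drop 3:l onto {1:j}
drop 4:l onto {3:l}
drop 5:l onto {4:l}
drop 6:k onto {2:h}
drop 7:k onto {6:k}
drop 8:l onto {5:l}
drop 9:h onto {7:k}
ground layer = {0:h}
drop-orders for the pieces not yet dropped (sum over which currently-grounded one goes next):
  1 to go: {8} 1  {9} 1
  2 to go: {5,8} 1  {7,9} 1  {8,9} 2
  3 to go: {4,5,8} 1  {5,8,9} 3  {6,7,9} 1  {7,8,9} 3
  4 to go: {2,6,7,9} 1  {3,4,5,8} 1  {4,5,8,9} 4  {5,7,8,9} 6  {6,7,8,9} 4
  5 to go: {2,6,7,8,9} 5  {3,4,5,8,9} 5  {4,5,7,8,9} 10  {5,6,7,8,9} 10
  6 to go: {2,5,6,7,8,9} 15  {3,4,5,7,8,9} 15  {4,5,6,7,8,9} 20
  7 to go: {2,4,5,6,7,8,9} 35  {3,4,5,6,7,8,9} 35
  8 to go: {2,3,4,5,6,7,8,9} 70
  if 0:h drops first: 70 orders

70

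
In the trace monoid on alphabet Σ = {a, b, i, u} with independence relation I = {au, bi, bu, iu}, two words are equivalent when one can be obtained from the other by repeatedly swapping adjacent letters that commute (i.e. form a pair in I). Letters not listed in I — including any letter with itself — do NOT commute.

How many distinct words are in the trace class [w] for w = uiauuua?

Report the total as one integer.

0(u) covers ∅
1(i) covers ∅
2(a) covers 1:i
3(u) covers 0:u
4(u) covers 3:u
5(u) covers 4:u
6(a) covers 2:a
floor of heap: 0:u, 1:i
completions by unplaced set U, small U first (add the entries for U minus each lowest piece of U):
  |U|=1: {5}:1  {6}:1
  |U|=2: {2,6}:1  {4,5}:1  {5,6}:2
  |U|=3: {1,2,6}:1  {2,5,6}:3  {3,4,5}:1  {4,5,6}:3
  |U|=4: {0,3,4,5}:1  {1,2,5,6}:4  {2,4,5,6}:6  {3,4,5,6}:4
  |U|=5: {0,3,4,5,6}:5  {1,2,4,5,6}:10  {2,3,4,5,6}:10
  start at 0(u): 20
  start at 1(i): 15
sum over floor = 35

35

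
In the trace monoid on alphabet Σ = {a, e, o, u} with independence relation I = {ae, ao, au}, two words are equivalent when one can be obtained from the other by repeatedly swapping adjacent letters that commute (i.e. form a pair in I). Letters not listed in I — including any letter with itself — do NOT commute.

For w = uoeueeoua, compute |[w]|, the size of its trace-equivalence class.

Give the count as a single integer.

drop 0:u onto floor
drop 1:o onto {0:u}
drop 2:e onto {1:o}
drop 3:u onto {2:e}
drop 4:e onto {3:u}
drop 5:e onto {4:e}
drop 6:o onto {5:e}
drop 7:u onto {6:o}
drop 8:a onto floor
ground layer = {0:u, 8:a}
drop-orders for the pieces not yet dropped (sum over which currently-grounded one goes next):
  1 to go: {7} 1  {8} 1
  2 to go: {6,7} 1  {7,8} 2
  3 to go: {5,6,7} 1  {6,7,8} 3
  4 to go: {4,5,6,7} 1  {5,6,7,8} 4
  5 to go: {3,4,5,6,7} 1  {4,5,6,7,8} 5
  6 to go: {2,3,4,5,6,7} 1  {3,4,5,6,7,8} 6
  7 to go: {1,2,3,4,5,6,7} 1  {2,3,4,5,6,7,8} 7
  if 0:u drops first: 8 orders
  if 8:a drops first: 1 orders
heap linearizations: 9

9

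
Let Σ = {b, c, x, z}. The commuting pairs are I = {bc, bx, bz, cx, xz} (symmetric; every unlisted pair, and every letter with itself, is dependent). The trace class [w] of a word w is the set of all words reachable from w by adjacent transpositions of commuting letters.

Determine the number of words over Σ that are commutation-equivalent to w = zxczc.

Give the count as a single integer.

5

0(z) covers ∅
1(x) covers ∅
2(c) covers 0:z
3(z) covers 2:c
4(c) covers 3:z
floor of heap: 0:z, 1:x
completions by unplaced set U, small U first (add the entries for U minus each lowest piece of U):
  |U|=1: {1}:1  {4}:1
  |U|=2: {1,4}:2  {3,4}:1
  |U|=3: {1,3,4}:3  {2,3,4}:1
  start at 0(z): 4
  start at 1(x): 1
sum over floor = 5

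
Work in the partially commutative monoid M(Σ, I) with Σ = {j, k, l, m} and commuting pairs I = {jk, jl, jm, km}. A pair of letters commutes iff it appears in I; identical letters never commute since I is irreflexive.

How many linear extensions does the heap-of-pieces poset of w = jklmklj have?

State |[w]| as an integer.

drop 0:j onto floor
drop 1:k onto floor
drop 2:l onto {1:k}
drop 3:m onto {2:l}
drop 4:k onto {2:l}
drop 5:l onto {3:m, 4:k}
drop 6:j onto {0:j}
ground layer = {0:j, 1:k}
drop-orders for the pieces not yet dropped (sum over which currently-grounded one goes next):
  1 to go: {5} 1  {6} 1
  2 to go: {0,6} 1  {3,5} 1  {4,5} 1  {5,6} 2
  3 to go: {0,5,6} 3  {3,4,5} 2  {3,5,6} 3  {4,5,6} 3
  4 to go: {0,3,5,6} 6  {0,4,5,6} 6  {2,3,4,5} 2  {3,4,5,6} 8
  5 to go: {0,3,4,5,6} 20  {1,2,3,4,5} 2  {2,3,4,5,6} 10
  if 0:j drops first: 12 orders
  if 1:k drops first: 30 orders
heap linearizations: 42

42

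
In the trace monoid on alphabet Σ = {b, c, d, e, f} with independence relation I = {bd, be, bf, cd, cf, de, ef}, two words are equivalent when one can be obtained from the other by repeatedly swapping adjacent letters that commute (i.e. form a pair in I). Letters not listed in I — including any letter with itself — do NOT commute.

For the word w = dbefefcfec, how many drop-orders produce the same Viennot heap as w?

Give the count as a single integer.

drop 0:d onto floor
drop 1:b onto floor
drop 2:e onto floor
drop 3:f onto {0:d}
drop 4:e onto {2:e}
drop 5:f onto {3:f}
drop 6:c onto {1:b, 4:e}
drop 7:f onto {5:f}
drop 8:e onto {6:c}
drop 9:c onto {8:e}
ground layer = {0:d, 1:b, 2:e}
drop-orders for the pieces not yet dropped (sum over which currently-grounded one goes next):
  1 to go: {7} 1  {9} 1
  2 to go: {5,7} 1  {7,9} 2  {8,9} 1
  3 to go: {3,5,7} 1  {5,7,9} 3  {6,8,9} 1  {7,8,9} 3
  4 to go: {0,3,5,7} 1  {1,6,8,9} 1  {3,5,7,9} 4  {4,6,8,9} 1  {5,7,8,9} 6  {6,7,8,9} 4
  5 to go: {0,3,5,7,9} 5  {1,4,6,8,9} 2  {1,6,7,8,9} 5  {2,4,6,8,9} 1  {3,5,7,8,9} 10  {4,6,7,8,9} 5  {5,6,7,8,9} 10
  6 to go: {0,3,5,7,8,9} 15  {1,2,4,6,8,9} 3  {1,4,6,7,8,9} 12  {1,5,6,7,8,9} 15  {2,4,6,7,8,9} 6  {3,5,6,7,8,9} 20  {4,5,6,7,8,9} 15
  7 to go: {0,3,5,6,7,8,9} 35  {1,2,4,6,7,8,9} 21  {1,3,5,6,7,8,9} 35  {1,4,5,6,7,8,9} 42  {2,4,5,6,7,8,9} 21  {3,4,5,6,7,8,9} 35
  8 to go: {0,1,3,5,6,7,8,9} 70  {0,3,4,5,6,7,8,9} 70  {1,2,4,5,6,7,8,9} 84  {1,3,4,5,6,7,8,9} 112  {2,3,4,5,6,7,8,9} 56
  if 0:d drops first: 252 orders
  if 1:b drops first: 126 orders
  if 2:e drops first: 252 orders
heap linearizations: 630

630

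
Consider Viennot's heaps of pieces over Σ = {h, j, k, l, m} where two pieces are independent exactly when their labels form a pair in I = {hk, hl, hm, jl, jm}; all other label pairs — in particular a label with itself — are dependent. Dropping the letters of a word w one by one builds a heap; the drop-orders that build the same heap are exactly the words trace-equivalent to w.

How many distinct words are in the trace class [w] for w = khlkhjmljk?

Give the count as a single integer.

drop 0:k onto floor
drop 1:h onto floor
drop 2:l onto {0:k}
drop 3:k onto {2:l}
drop 4:h onto {1:h}
drop 5:j onto {3:k, 4:h}
drop 6:m onto {3:k}
drop 7:l onto {6:m}
drop 8:j onto {5:j}
drop 9:k onto {7:l, 8:j}
ground layer = {0:k, 1:h}
drop-orders for the pieces not yet dropped (sum over which currently-grounded one goes next):
  1 to go: {9} 1
  2 to go: {7,9} 1  {8,9} 1
  3 to go: {5,8,9} 1  {6,7,9} 1  {7,8,9} 2
  4 to go: {4,5,8,9} 1  {5,7,8,9} 3  {6,7,8,9} 3
  5 to go: {1,4,5,8,9} 1  {4,5,7,8,9} 4  {5,6,7,8,9} 6
  6 to go: {1,4,5,7,8,9} 5  {3,5,6,7,8,9} 6  {4,5,6,7,8,9} 10
  7 to go: {1,4,5,6,7,8,9} 15  {2,3,5,6,7,8,9} 6  {3,4,5,6,7,8,9} 16
  8 to go: {0,2,3,5,6,7,8,9} 6  {1,3,4,5,6,7,8,9} 31  {2,3,4,5,6,7,8,9} 22
  if 0:k drops first: 53 orders
  if 1:h drops first: 28 orders
heap linearizations: 81

81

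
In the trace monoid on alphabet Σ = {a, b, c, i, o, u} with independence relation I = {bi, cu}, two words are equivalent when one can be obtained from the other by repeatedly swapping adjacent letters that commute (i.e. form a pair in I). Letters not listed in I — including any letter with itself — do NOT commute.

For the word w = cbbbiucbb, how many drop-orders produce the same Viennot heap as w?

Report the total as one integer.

8

0(c) covers ∅
1(b) covers 0:c
2(b) covers 1:b
3(b) covers 2:b
4(i) covers 0:c
5(u) covers 3:b, 4:i
6(c) covers 3:b, 4:i
7(b) covers 5:u, 6:c
8(b) covers 7:b
floor of heap: 0:c
completions by unplaced set U, small U first (add the entries for U minus each lowest piece of U):
  |U|=1: {8}:1
  |U|=2: {7,8}:1
  |U|=3: {5,7,8}:1  {6,7,8}:1
  |U|=4: {5,6,7,8}:2
  |U|=5: {3,5,6,7,8}:2  {4,5,6,7,8}:2
  |U|=6: {2,3,5,6,7,8}:2  {3,4,5,6,7,8}:4
  |U|=7: {1,2,3,5,6,7,8}:2  {2,3,4,5,6,7,8}:6
  start at 0(c): 8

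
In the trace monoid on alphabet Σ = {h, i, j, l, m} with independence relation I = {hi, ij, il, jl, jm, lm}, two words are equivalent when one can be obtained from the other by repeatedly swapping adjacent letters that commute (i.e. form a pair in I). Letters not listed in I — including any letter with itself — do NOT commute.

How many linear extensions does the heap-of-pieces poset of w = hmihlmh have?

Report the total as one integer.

piece 0:h — minimal
piece 1:m rests on {0:h}
piece 2:i rests on {1:m}
piece 3:h rests on {1:m}
piece 4:l rests on {3:h}
piece 5:m rests on {2:i, 3:h}
piece 6:h rests on {4:l, 5:m}
minimal pieces: {0:h}
ways to finish when only these pieces remain (= sum over removing one remaining piece with nothing left below it):
  1 left: {6}→1
  2 left: {4,6}→1  {5,6}→1
  3 left: {2,5,6}→1  {4,5,6}→2
  4 left: {2,4,5,6}→3  {3,4,5,6}→2
  5 left: {2,3,4,5,6}→5
  placing 0:h first → 5 extensions

5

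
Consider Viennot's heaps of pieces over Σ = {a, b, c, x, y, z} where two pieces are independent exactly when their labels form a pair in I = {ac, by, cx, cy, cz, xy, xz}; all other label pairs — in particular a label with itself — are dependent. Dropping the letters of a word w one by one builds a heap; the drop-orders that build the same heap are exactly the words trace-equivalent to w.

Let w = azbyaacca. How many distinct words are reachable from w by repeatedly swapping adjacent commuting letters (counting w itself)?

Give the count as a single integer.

25

0(a) covers ∅
1(z) covers 0:a
2(b) covers 1:z
3(y) covers 1:z
4(a) covers 2:b, 3:y
5(a) covers 4:a
6(c) covers 2:b
7(c) covers 6:c
8(a) covers 5:a
floor of heap: 0:a
completions by unplaced set U, small U first (add the entries for U minus each lowest piece of U):
  |U|=1: {7}:1  {8}:1
  |U|=2: {5,8}:1  {6,7}:1  {7,8}:2
  |U|=3: {4,5,8}:1  {5,7,8}:3  {6,7,8}:3
  |U|=4: {3,4,5,8}:1  {4,5,7,8}:4  {5,6,7,8}:6
  |U|=5: {3,4,5,7,8}:5  {4,5,6,7,8}:10
  |U|=6: {2,4,5,6,7,8}:10  {3,4,5,6,7,8}:15
  |U|=7: {2,3,4,5,6,7,8}:25
  start at 0(a): 25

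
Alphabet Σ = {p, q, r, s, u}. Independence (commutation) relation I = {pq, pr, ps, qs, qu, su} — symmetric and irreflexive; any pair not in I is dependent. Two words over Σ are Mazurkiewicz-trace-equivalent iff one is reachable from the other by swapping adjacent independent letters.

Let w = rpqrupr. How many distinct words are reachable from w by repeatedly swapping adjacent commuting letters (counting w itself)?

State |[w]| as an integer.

8

#0=r has no predecessor
#1=p has no predecessor
#2=q depends on [0:r]
#3=r depends on [2:q]
#4=u depends on [1:p, 3:r]
#5=p depends on [4:u]
#6=r depends on [4:u]
sources: [0:r, 1:p]
N(rest) = Σ N(rest − s) over sources s of rest; N(one piece) = 1:
  size 1 → [5]=1  [6]=1
  size 2 → [5,6]=2
  size 3 → [4,5,6]=2
  size 4 → [1,4,5,6]=2  [3,4,5,6]=2
  size 5 → [1,3,4,5,6]=4  [2,3,4,5,6]=2
  first=0(r) contributes 6
  first=1(p) contributes 2
|[w]| = 8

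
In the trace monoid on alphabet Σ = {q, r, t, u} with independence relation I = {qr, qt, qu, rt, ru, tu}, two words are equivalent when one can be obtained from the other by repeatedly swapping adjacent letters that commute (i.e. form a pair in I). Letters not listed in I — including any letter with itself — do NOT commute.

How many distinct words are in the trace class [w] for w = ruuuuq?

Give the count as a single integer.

0(r) covers ∅
1(u) covers ∅
2(u) covers 1:u
3(u) covers 2:u
4(u) covers 3:u
5(q) covers ∅
floor of heap: 0:r, 1:u, 5:q
completions by unplaced set U, small U first (add the entries for U minus each lowest piece of U):
  |U|=1: {0}:1  {4}:1  {5}:1
  |U|=2: {0,4}:2  {0,5}:2  {3,4}:1  {4,5}:2
  |U|=3: {0,3,4}:3  {0,4,5}:6  {2,3,4}:1  {3,4,5}:3
  |U|=4: {0,2,3,4}:4  {0,3,4,5}:12  {1,2,3,4}:1  {2,3,4,5}:4
  start at 0(r): 5
  start at 1(u): 20
  start at 5(q): 5
sum over floor = 30

30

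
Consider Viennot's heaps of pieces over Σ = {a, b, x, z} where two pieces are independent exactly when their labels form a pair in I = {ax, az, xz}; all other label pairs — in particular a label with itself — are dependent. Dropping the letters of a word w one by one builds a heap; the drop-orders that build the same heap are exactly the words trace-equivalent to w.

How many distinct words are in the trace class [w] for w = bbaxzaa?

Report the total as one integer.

#0=b has no predecessor
#1=b depends on [0:b]
#2=a depends on [1:b]
#3=x depends on [1:b]
#4=z depends on [1:b]
#5=a depends on [2:a]
#6=a depends on [5:a]
sources: [0:b]
N(rest) = Σ N(rest − s) over sources s of rest; N(one piece) = 1:
  size 1 → [3]=1  [4]=1  [6]=1
  size 2 → [3,4]=2  [3,6]=2  [4,6]=2  [5,6]=1
  size 3 → [2,5,6]=1  [3,4,6]=6  [3,5,6]=3  [4,5,6]=3
  size 4 → [2,3,5,6]=4  [2,4,5,6]=4  [3,4,5,6]=12
  size 5 → [2,3,4,5,6]=20
  first=0(b) contributes 20

20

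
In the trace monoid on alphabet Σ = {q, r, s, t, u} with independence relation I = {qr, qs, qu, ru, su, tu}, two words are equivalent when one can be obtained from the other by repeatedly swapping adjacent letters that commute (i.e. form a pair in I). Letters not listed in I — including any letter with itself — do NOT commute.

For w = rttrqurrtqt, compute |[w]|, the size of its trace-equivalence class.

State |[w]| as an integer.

44

0(r) covers ∅
1(t) covers 0:r
2(t) covers 1:t
3(r) covers 2:t
4(q) covers 2:t
5(u) covers ∅
6(r) covers 3:r
7(r) covers 6:r
8(t) covers 4:q, 7:r
9(q) covers 8:t
10(t) covers 9:q
floor of heap: 0:r, 5:u
completions by unplaced set U, small U first (add the entries for U minus each lowest piece of U):
  |U|=1: {5}:1  {10}:1
  |U|=2: {5,10}:2  {9,10}:1
  |U|=3: {5,9,10}:3  {8,9,10}:1
  |U|=4: {4,8,9,10}:1  {5,8,9,10}:4  {7,8,9,10}:1
  |U|=5: {4,5,8,9,10}:5  {4,7,8,9,10}:2  {5,7,8,9,10}:5  {6,7,8,9,10}:1
  |U|=6: {3,6,7,8,9,10}:1  {4,5,7,8,9,10}:12  {4,6,7,8,9,10}:3  {5,6,7,8,9,10}:6
  |U|=7: {3,4,6,7,8,9,10}:4  {3,5,6,7,8,9,10}:7  {4,5,6,7,8,9,10}:21
  |U|=8: {2,3,4,6,7,8,9,10}:4  {3,4,5,6,7,8,9,10}:32
  |U|=9: {1,2,3,4,6,7,8,9,10}:4  {2,3,4,5,6,7,8,9,10}:36
  start at 0(r): 40
  start at 5(u): 4
sum over floor = 44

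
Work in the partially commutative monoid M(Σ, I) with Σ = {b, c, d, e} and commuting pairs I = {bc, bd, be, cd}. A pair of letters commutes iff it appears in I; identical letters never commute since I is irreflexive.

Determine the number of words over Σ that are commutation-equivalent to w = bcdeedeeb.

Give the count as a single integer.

0(b) covers ∅
1(c) covers ∅
2(d) covers ∅
3(e) covers 1:c, 2:d
4(e) covers 3:e
5(d) covers 4:e
6(e) covers 5:d
7(e) covers 6:e
8(b) covers 0:b
floor of heap: 0:b, 1:c, 2:d
completions by unplaced set U, small U first (add the entries for U minus each lowest piece of U):
  |U|=1: {7}:1  {8}:1
  |U|=2: {0,8}:1  {6,7}:1  {7,8}:2
  |U|=3: {0,7,8}:3  {5,6,7}:1  {6,7,8}:3
  |U|=4: {0,6,7,8}:6  {4,5,6,7}:1  {5,6,7,8}:4
  |U|=5: {0,5,6,7,8}:10  {3,4,5,6,7}:1  {4,5,6,7,8}:5
  |U|=6: {0,4,5,6,7,8}:15  {1,3,4,5,6,7}:1  {2,3,4,5,6,7}:1  {3,4,5,6,7,8}:6
  |U|=7: {0,3,4,5,6,7,8}:21  {1,2,3,4,5,6,7}:2  {1,3,4,5,6,7,8}:7  {2,3,4,5,6,7,8}:7
  start at 0(b): 16
  start at 1(c): 28
  start at 2(d): 28
sum over floor = 72

72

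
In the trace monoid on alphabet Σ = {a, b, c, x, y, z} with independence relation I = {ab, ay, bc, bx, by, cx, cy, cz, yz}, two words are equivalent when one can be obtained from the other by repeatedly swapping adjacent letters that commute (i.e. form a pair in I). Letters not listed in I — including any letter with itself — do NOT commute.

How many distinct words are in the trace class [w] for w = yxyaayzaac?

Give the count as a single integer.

piece 0:y — minimal
piece 1:x rests on {0:y}
piece 2:y rests on {1:x}
piece 3:a rests on {1:x}
piece 4:a rests on {3:a}
piece 5:y rests on {2:y}
piece 6:z rests on {4:a}
piece 7:a rests on {6:z}
piece 8:a rests on {7:a}
piece 9:c rests on {8:a}
minimal pieces: {0:y}
ways to finish when only these pieces remain (= sum over removing one remaining piece with nothing left below it):
  1 left: {5}→1  {9}→1
  2 left: {2,5}→1  {5,9}→2  {8,9}→1
  3 left: {2,5,9}→3  {5,8,9}→3  {7,8,9}→1
  4 left: {2,5,8,9}→6  {5,7,8,9}→4  {6,7,8,9}→1
  5 left: {2,5,7,8,9}→10  {4,6,7,8,9}→1  {5,6,7,8,9}→5
  6 left: {2,5,6,7,8,9}→15  {3,4,6,7,8,9}→1  {4,5,6,7,8,9}→6
  7 left: {2,4,5,6,7,8,9}→21  {3,4,5,6,7,8,9}→7
  8 left: {2,3,4,5,6,7,8,9}→28
  placing 0:y first → 28 extensions

28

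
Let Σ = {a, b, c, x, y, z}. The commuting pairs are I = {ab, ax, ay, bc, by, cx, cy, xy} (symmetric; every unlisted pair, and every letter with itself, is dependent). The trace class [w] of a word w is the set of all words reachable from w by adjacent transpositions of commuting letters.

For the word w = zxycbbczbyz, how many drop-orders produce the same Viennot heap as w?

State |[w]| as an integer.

drop 0:z onto floor
drop 1:x onto {0:z}
drop 2:y onto {0:z}
drop 3:c onto {0:z}
drop 4:b onto {1:x}
drop 5:b onto {4:b}
drop 6:c onto {3:c}
drop 7:z onto {2:y, 5:b, 6:c}
drop 8:b onto {7:z}
drop 9:y onto {7:z}
drop 10:z onto {8:b, 9:y}
ground layer = {0:z}
drop-orders for the pieces not yet dropped (sum over which currently-grounded one goes next):
  1 to go: {10} 1
  2 to go: {8,10} 1  {9,10} 1
  3 to go: {8,9,10} 2
  4 to go: {7,8,9,10} 2
  5 to go: {2,7,8,9,10} 2  {5,7,8,9,10} 2  {6,7,8,9,10} 2
  6 to go: {2,5,7,8,9,10} 4  {2,6,7,8,9,10} 4  {3,6,7,8,9,10} 2  {4,5,7,8,9,10} 2  {5,6,7,8,9,10} 4
  7 to go: {1,4,5,7,8,9,10} 2  {2,3,6,7,8,9,10} 6  {2,4,5,7,8,9,10} 6  {2,5,6,7,8,9,10} 12  {3,5,6,7,8,9,10} 6  {4,5,6,7,8,9,10} 6
  8 to go: {1,2,4,5,7,8,9,10} 8  {1,4,5,6,7,8,9,10} 8  {2,3,5,6,7,8,9,10} 24  {2,4,5,6,7,8,9,10} 24  {3,4,5,6,7,8,9,10} 12
  9 to go: {1,2,4,5,6,7,8,9,10} 40  {1,3,4,5,6,7,8,9,10} 20  {2,3,4,5,6,7,8,9,10} 60
  if 0:z drops first: 120 orders

120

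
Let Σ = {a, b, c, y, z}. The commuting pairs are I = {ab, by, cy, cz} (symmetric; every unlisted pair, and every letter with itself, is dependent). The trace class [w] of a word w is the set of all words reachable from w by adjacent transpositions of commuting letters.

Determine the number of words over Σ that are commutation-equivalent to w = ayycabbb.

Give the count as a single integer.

34

0(a) covers ∅
1(y) covers 0:a
2(y) covers 1:y
3(c) covers 0:a
4(a) covers 2:y, 3:c
5(b) covers 3:c
6(b) covers 5:b
7(b) covers 6:b
floor of heap: 0:a
completions by unplaced set U, small U first (add the entries for U minus each lowest piece of U):
  |U|=1: {4}:1  {7}:1
  |U|=2: {2,4}:1  {4,7}:2  {6,7}:1
  |U|=3: {1,2,4}:1  {2,4,7}:3  {4,6,7}:3  {5,6,7}:1
  |U|=4: {1,2,4,7}:4  {2,4,6,7}:6  {4,5,6,7}:4
  |U|=5: {1,2,4,6,7}:10  {2,4,5,6,7}:10  {3,4,5,6,7}:4
  |U|=6: {1,2,4,5,6,7}:20  {2,3,4,5,6,7}:14
  start at 0(a): 34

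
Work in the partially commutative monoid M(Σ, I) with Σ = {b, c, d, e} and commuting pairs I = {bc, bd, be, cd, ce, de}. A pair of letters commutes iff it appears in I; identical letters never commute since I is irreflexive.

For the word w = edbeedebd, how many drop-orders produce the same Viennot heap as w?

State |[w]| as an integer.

1260

#0=e has no predecessor
#1=d has no predecessor
#2=b has no predecessor
#3=e depends on [0:e]
#4=e depends on [3:e]
#5=d depends on [1:d]
#6=e depends on [4:e]
#7=b depends on [2:b]
#8=d depends on [5:d]
sources: [0:e, 1:d, 2:b]
N(rest) = Σ N(rest − s) over sources s of rest; N(one piece) = 1:
  size 1 → [6]=1  [7]=1  [8]=1
  size 2 → [2,7]=1  [4,6]=1  [5,8]=1  [6,7]=2  [6,8]=2  [7,8]=2
  size 3 → [1,5,8]=1  [2,6,7]=3  [2,7,8]=3  [3,4,6]=1  [4,6,7]=3  [4,6,8]=3  [5,6,8]=3  [5,7,8]=3  [6,7,8]=6
  size 4 → [0,3,4,6]=1  [1,5,6,8]=4  [1,5,7,8]=4  [2,4,6,7]=6  [2,5,7,8]=6  [2,6,7,8]=12  [3,4,6,7]=4  [3,4,6,8]=4  [4,5,6,8]=6  [4,6,7,8]=12  [5,6,7,8]=12
  size 5 → [0,3,4,6,7]=5  [0,3,4,6,8]=5  [1,2,5,7,8]=10  [1,4,5,6,8]=10  [1,5,6,7,8]=20  [2,3,4,6,7]=10  [2,4,6,7,8]=30  [2,5,6,7,8]=30  [3,4,5,6,8]=10  [3,4,6,7,8]=20  [4,5,6,7,8]=30
  size 6 → [0,2,3,4,6,7]=15  [0,3,4,5,6,8]=15  [0,3,4,6,7,8]=30  [1,2,5,6,7,8]=60  [1,3,4,5,6,8]=20  [1,4,5,6,7,8]=60  [2,3,4,6,7,8]=60  [2,4,5,6,7,8]=90  [3,4,5,6,7,8]=60
  size 7 → [0,1,3,4,5,6,8]=35  [0,2,3,4,6,7,8]=105  [0,3,4,5,6,7,8]=105  [1,2,4,5,6,7,8]=210  [1,3,4,5,6,7,8]=140  [2,3,4,5,6,7,8]=210
  first=0(e) contributes 560
  first=1(d) contributes 420
  first=2(b) contributes 280
|[w]| = 1260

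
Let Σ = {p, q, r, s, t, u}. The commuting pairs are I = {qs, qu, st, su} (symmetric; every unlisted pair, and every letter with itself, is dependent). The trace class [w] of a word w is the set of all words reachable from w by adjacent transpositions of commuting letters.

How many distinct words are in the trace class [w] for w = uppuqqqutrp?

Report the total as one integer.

piece 0:u — minimal
piece 1:p rests on {0:u}
piece 2:p rests on {1:p}
piece 3:u rests on {2:p}
piece 4:q rests on {2:p}
piece 5:q rests on {4:q}
piece 6:q rests on {5:q}
piece 7:u rests on {3:u}
piece 8:t rests on {6:q, 7:u}
piece 9:r rests on {8:t}
piece 10:p rests on {9:r}
minimal pieces: {0:u}
ways to finish when only these pieces remain (= sum over removing one remaining piece with nothing left below it):
  1 left: {10}→1
  2 left: {9,10}→1
  3 left: {8,9,10}→1
  4 left: {6,8,9,10}→1  {7,8,9,10}→1
  5 left: {3,7,8,9,10}→1  {5,6,8,9,10}→1  {6,7,8,9,10}→2
  6 left: {3,6,7,8,9,10}→3  {4,5,6,8,9,10}→1  {5,6,7,8,9,10}→3
  7 left: {3,5,6,7,8,9,10}→6  {4,5,6,7,8,9,10}→4
  8 left: {3,4,5,6,7,8,9,10}→10
  9 left: {2,3,4,5,6,7,8,9,10}→10
  placing 0:u first → 10 extensions

10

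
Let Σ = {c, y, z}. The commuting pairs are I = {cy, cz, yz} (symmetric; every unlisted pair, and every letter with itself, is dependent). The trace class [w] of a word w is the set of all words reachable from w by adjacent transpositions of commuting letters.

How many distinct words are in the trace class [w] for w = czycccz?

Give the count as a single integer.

105

drop 0:c onto floor
drop 1:z onto floor
drop 2:y onto floor
drop 3:c onto {0:c}
drop 4:c onto {3:c}
drop 5:c onto {4:c}
drop 6:z onto {1:z}
ground layer = {0:c, 1:z, 2:y}
drop-orders for the pieces not yet dropped (sum over which currently-grounded one goes next):
  1 to go: {2} 1  {5} 1  {6} 1
  2 to go: {1,6} 1  {2,5} 2  {2,6} 2  {4,5} 1  {5,6} 2
  3 to go: {1,2,6} 3  {1,5,6} 3  {2,4,5} 3  {2,5,6} 6  {3,4,5} 1  {4,5,6} 3
  4 to go: {0,3,4,5} 1  {1,2,5,6} 12  {1,4,5,6} 6  {2,3,4,5} 4  {2,4,5,6} 12  {3,4,5,6} 4
  5 to go: {0,2,3,4,5} 5  {0,3,4,5,6} 5  {1,2,4,5,6} 30  {1,3,4,5,6} 10  {2,3,4,5,6} 20
  if 0:c drops first: 60 orders
  if 1:z drops first: 30 orders
  if 2:y drops first: 15 orders
heap linearizations: 105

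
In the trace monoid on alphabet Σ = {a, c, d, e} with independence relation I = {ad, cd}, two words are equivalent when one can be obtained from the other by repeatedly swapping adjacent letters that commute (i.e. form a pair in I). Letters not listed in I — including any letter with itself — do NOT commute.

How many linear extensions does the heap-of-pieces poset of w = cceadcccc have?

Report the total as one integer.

6

drop 0:c onto floor
drop 1:c onto {0:c}
drop 2:e onto {1:c}
drop 3:a onto {2:e}
drop 4:d onto {2:e}
drop 5:c onto {3:a}
drop 6:c onto {5:c}
drop 7:c onto {6:c}
drop 8:c onto {7:c}
ground layer = {0:c}
drop-orders for the pieces not yet dropped (sum over which currently-grounded one goes next):
  1 to go: {4} 1  {8} 1
  2 to go: {4,8} 2  {7,8} 1
  3 to go: {4,7,8} 3  {6,7,8} 1
  4 to go: {4,6,7,8} 4  {5,6,7,8} 1
  5 to go: {3,5,6,7,8} 1  {4,5,6,7,8} 5
  6 to go: {3,4,5,6,7,8} 6
  7 to go: {2,3,4,5,6,7,8} 6
  if 0:c drops first: 6 orders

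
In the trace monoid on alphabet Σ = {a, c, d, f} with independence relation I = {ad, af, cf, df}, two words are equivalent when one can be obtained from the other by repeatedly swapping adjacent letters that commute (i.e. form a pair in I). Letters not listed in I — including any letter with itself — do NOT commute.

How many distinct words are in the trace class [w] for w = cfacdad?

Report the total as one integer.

21

0(c) covers ∅
1(f) covers ∅
2(a) covers 0:c
3(c) covers 2:a
4(d) covers 3:c
5(a) covers 3:c
6(d) covers 4:d
floor of heap: 0:c, 1:f
completions by unplaced set U, small U first (add the entries for U minus each lowest piece of U):
  |U|=1: {1}:1  {5}:1  {6}:1
  |U|=2: {1,5}:2  {1,6}:2  {4,6}:1  {5,6}:2
  |U|=3: {1,4,6}:3  {1,5,6}:6  {4,5,6}:3
  |U|=4: {1,4,5,6}:12  {3,4,5,6}:3
  |U|=5: {1,3,4,5,6}:15  {2,3,4,5,6}:3
  start at 0(c): 18
  start at 1(f): 3
sum over floor = 21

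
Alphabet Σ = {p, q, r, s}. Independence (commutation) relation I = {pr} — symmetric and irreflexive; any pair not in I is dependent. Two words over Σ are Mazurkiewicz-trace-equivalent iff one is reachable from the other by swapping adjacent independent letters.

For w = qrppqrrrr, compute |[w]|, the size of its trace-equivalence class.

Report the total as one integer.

#0=q has no predecessor
#1=r depends on [0:q]
#2=p depends on [0:q]
#3=p depends on [2:p]
#4=q depends on [1:r, 3:p]
#5=r depends on [4:q]
#6=r depends on [5:r]
#7=r depends on [6:r]
#8=r depends on [7:r]
sources: [0:q]
N(rest) = Σ N(rest − s) over sources s of rest; N(one piece) = 1:
  size 1 → [8]=1
  size 2 → [7,8]=1
  size 3 → [6,7,8]=1
  size 4 → [5,6,7,8]=1
  size 5 → [4,5,6,7,8]=1
  size 6 → [1,4,5,6,7,8]=1  [3,4,5,6,7,8]=1
  size 7 → [1,3,4,5,6,7,8]=2  [2,3,4,5,6,7,8]=1
  first=0(q) contributes 3

3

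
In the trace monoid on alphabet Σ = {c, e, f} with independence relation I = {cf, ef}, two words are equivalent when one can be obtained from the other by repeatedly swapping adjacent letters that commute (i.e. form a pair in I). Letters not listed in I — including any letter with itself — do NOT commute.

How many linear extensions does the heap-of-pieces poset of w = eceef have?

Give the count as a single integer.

5

0(e) covers ∅
1(c) covers 0:e
2(e) covers 1:c
3(e) covers 2:e
4(f) covers ∅
floor of heap: 0:e, 4:f
completions by unplaced set U, small U first (add the entries for U minus each lowest piece of U):
  |U|=1: {3}:1  {4}:1
  |U|=2: {2,3}:1  {3,4}:2
  |U|=3: {1,2,3}:1  {2,3,4}:3
  start at 0(e): 4
  start at 4(f): 1
sum over floor = 5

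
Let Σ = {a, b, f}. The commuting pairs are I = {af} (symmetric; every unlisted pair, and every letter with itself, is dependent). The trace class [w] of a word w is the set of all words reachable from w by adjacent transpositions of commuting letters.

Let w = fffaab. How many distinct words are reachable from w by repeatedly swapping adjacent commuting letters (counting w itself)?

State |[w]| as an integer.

piece 0:f — minimal
piece 1:f rests on {0:f}
piece 2:f rests on {1:f}
piece 3:a — minimal
piece 4:a rests on {3:a}
piece 5:b rests on {2:f, 4:a}
minimal pieces: {0:f, 3:a}
ways to finish when only these pieces remain (= sum over removing one remaining piece with nothing left below it):
  1 left: {5}→1
  2 left: {2,5}→1  {4,5}→1
  3 left: {1,2,5}→1  {2,4,5}→2  {3,4,5}→1
  4 left: {0,1,2,5}→1  {1,2,4,5}→3  {2,3,4,5}→3
  placing 0:f first → 6 extensions
  placing 3:a first → 4 extensions
total linear extensions = 10

10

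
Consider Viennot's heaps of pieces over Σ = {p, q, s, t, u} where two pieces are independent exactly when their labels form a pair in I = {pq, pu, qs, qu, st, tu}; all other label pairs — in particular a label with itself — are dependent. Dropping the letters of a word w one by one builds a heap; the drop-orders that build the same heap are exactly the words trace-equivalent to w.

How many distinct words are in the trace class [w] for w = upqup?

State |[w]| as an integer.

0(u) covers ∅
1(p) covers ∅
2(q) covers ∅
3(u) covers 0:u
4(p) covers 1:p
floor of heap: 0:u, 1:p, 2:q
completions by unplaced set U, small U first (add the entries for U minus each lowest piece of U):
  |U|=1: {2}:1  {3}:1  {4}:1
  |U|=2: {0,3}:1  {1,4}:1  {2,3}:2  {2,4}:2  {3,4}:2
  |U|=3: {0,2,3}:3  {0,3,4}:3  {1,2,4}:3  {1,3,4}:3  {2,3,4}:6
  start at 0(u): 12
  start at 1(p): 12
  start at 2(q): 6
sum over floor = 30

30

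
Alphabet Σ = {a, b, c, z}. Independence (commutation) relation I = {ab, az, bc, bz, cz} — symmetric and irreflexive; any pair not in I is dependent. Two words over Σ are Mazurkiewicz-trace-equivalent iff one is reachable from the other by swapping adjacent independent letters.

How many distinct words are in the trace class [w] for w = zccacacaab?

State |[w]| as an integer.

piece 0:z — minimal
piece 1:c — minimal
piece 2:c rests on {1:c}
piece 3:a rests on {2:c}
piece 4:c rests on {3:a}
piece 5:a rests on {4:c}
piece 6:c rests on {5:a}
piece 7:a rests on {6:c}
piece 8:a rests on {7:a}
piece 9:b — minimal
minimal pieces: {0:z, 1:c, 9:b}
ways to finish when only these pieces remain (= sum over removing one remaining piece with nothing left below it):
  1 left: {0}→1  {8}→1  {9}→1
  2 left: {0,8}→2  {0,9}→2  {7,8}→1  {8,9}→2
  3 left: {0,7,8}→3  {0,8,9}→6  {6,7,8}→1  {7,8,9}→3
  4 left: {0,6,7,8}→4  {0,7,8,9}→12  {5,6,7,8}→1  {6,7,8,9}→4
  5 left: {0,5,6,7,8}→5  {0,6,7,8,9}→20  {4,5,6,7,8}→1  {5,6,7,8,9}→5
  6 left: {0,4,5,6,7,8}→6  {0,5,6,7,8,9}→30  {3,4,5,6,7,8}→1  {4,5,6,7,8,9}→6
  7 left: {0,3,4,5,6,7,8}→7  {0,4,5,6,7,8,9}→42  {2,3,4,5,6,7,8}→1  {3,4,5,6,7,8,9}→7
  8 left: {0,2,3,4,5,6,7,8}→8  {0,3,4,5,6,7,8,9}→56  {1,2,3,4,5,6,7,8}→1  {2,3,4,5,6,7,8,9}→8
  placing 0:z first → 9 extensions
  placing 1:c first → 72 extensions
  placing 9:b first → 9 extensions
total linear extensions = 90

90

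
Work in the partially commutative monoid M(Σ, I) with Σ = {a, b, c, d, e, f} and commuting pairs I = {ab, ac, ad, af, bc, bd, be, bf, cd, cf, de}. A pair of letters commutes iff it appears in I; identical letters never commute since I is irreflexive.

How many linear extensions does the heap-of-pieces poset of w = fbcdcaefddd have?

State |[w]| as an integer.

piece 0:f — minimal
piece 1:b — minimal
piece 2:c — minimal
piece 3:d rests on {0:f}
piece 4:c rests on {2:c}
piece 5:a — minimal
piece 6:e rests on {0:f, 4:c, 5:a}
piece 7:f rests on {3:d, 6:e}
piece 8:d rests on {7:f}
piece 9:d rests on {8:d}
piece 10:d rests on {9:d}
minimal pieces: {0:f, 1:b, 2:c, 5:a}
ways to finish when only these pieces remain (= sum over removing one remaining piece with nothing left below it):
  1 left: {1}→1  {10}→1
  2 left: {1,10}→2  {9,10}→1
  3 left: {1,9,10}→3  {8,9,10}→1
  4 left: {1,8,9,10}→4  {7,8,9,10}→1
  5 left: {1,7,8,9,10}→5  {3,7,8,9,10}→1  {6,7,8,9,10}→1
  6 left: {1,3,7,8,9,10}→6  {1,6,7,8,9,10}→6  {3,6,7,8,9,10}→2  {4,6,7,8,9,10}→1  {5,6,7,8,9,10}→1
  7 left: {0,3,6,7,8,9,10}→2  {1,3,6,7,8,9,10}→14  {1,4,6,7,8,9,10}→7  {1,5,6,7,8,9,10}→7  {2,4,6,7,8,9,10}→1  {3,4,6,7,8,9,10}→3  {3,5,6,7,8,9,10}→3  {4,5,6,7,8,9,10}→2
  8 left: {0,1,3,6,7,8,9,10}→16  {0,3,4,6,7,8,9,10}→5  {0,3,5,6,7,8,9,10}→5  {1,2,4,6,7,8,9,10}→8  {1,3,4,6,7,8,9,10}→24  {1,3,5,6,7,8,9,10}→24  {1,4,5,6,7,8,9,10}→16  {2,3,4,6,7,8,9,10}→4  {2,4,5,6,7,8,9,10}→3  {3,4,5,6,7,8,9,10}→8
  9 left: {0,1,3,4,6,7,8,9,10}→45  {0,1,3,5,6,7,8,9,10}→45  {0,2,3,4,6,7,8,9,10}→9  {0,3,4,5,6,7,8,9,10}→18  {1,2,3,4,6,7,8,9,10}→36  {1,2,4,5,6,7,8,9,10}→27  {1,3,4,5,6,7,8,9,10}→72  {2,3,4,5,6,7,8,9,10}→15
  placing 0:f first → 150 extensions
  placing 1:b first → 42 extensions
  placing 2:c first → 180 extensions
  placing 5:a first → 90 extensions
total linear extensions = 462

462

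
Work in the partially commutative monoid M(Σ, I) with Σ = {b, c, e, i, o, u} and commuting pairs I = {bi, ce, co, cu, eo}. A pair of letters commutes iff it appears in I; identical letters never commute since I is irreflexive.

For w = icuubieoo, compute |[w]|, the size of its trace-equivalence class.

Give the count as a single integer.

#0=i has no predecessor
#1=c depends on [0:i]
#2=u depends on [0:i]
#3=u depends on [2:u]
#4=b depends on [1:c, 3:u]
#5=i depends on [1:c, 3:u]
#6=e depends on [4:b, 5:i]
#7=o depends on [4:b, 5:i]
#8=o depends on [7:o]
sources: [0:i]
N(rest) = Σ N(rest − s) over sources s of rest; N(one piece) = 1:
  size 1 → [6]=1  [8]=1
  size 2 → [6,8]=2  [7,8]=1
  size 3 → [6,7,8]=3
  size 4 → [4,6,7,8]=3  [5,6,7,8]=3
  size 5 → [4,5,6,7,8]=6
  size 6 → [1,4,5,6,7,8]=6  [3,4,5,6,7,8]=6
  size 7 → [1,3,4,5,6,7,8]=12  [2,3,4,5,6,7,8]=6
  first=0(i) contributes 18

18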